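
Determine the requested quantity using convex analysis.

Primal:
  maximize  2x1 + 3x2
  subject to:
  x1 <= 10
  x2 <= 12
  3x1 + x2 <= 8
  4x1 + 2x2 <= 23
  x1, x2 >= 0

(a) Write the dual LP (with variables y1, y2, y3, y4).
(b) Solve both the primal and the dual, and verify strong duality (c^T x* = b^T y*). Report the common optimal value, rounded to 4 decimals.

The standard primal-dual pair for 'max c^T x s.t. A x <= b, x >= 0' is:
  Dual:  min b^T y  s.t.  A^T y >= c,  y >= 0.

So the dual LP is:
  minimize  10y1 + 12y2 + 8y3 + 23y4
  subject to:
    y1 + 3y3 + 4y4 >= 2
    y2 + y3 + 2y4 >= 3
    y1, y2, y3, y4 >= 0

Solving the primal: x* = (0, 8).
  primal value c^T x* = 24.
Solving the dual: y* = (0, 0, 3, 0).
  dual value b^T y* = 24.
Strong duality: c^T x* = b^T y*. Confirmed.

24


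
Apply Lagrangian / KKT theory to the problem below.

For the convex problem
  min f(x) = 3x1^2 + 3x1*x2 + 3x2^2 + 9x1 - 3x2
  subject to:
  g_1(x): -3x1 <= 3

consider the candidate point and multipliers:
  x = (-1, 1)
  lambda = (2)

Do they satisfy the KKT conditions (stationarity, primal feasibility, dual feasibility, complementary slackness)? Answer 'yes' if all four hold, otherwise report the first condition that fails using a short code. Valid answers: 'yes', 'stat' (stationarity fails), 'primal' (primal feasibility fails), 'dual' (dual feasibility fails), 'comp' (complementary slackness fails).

Gradient of f: grad f(x) = Q x + c = (6, 0)
Constraint values g_i(x) = a_i^T x - b_i:
  g_1((-1, 1)) = 0
Stationarity residual: grad f(x) + sum_i lambda_i a_i = (0, 0)
  -> stationarity OK
Primal feasibility (all g_i <= 0): OK
Dual feasibility (all lambda_i >= 0): OK
Complementary slackness (lambda_i * g_i(x) = 0 for all i): OK

Verdict: yes, KKT holds.

yes


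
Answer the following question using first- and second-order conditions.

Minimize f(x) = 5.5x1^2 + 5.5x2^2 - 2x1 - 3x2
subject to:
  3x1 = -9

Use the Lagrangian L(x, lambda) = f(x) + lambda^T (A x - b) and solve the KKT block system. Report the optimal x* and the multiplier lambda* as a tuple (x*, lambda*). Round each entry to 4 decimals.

Form the Lagrangian:
  L(x, lambda) = (1/2) x^T Q x + c^T x + lambda^T (A x - b)
Stationarity (grad_x L = 0): Q x + c + A^T lambda = 0.
Primal feasibility: A x = b.

This gives the KKT block system:
  [ Q   A^T ] [ x     ]   [-c ]
  [ A    0  ] [ lambda ] = [ b ]

Solving the linear system:
  x*      = (-3, 0.2727)
  lambda* = (11.6667)
  f(x*)   = 55.0909

x* = (-3, 0.2727), lambda* = (11.6667)


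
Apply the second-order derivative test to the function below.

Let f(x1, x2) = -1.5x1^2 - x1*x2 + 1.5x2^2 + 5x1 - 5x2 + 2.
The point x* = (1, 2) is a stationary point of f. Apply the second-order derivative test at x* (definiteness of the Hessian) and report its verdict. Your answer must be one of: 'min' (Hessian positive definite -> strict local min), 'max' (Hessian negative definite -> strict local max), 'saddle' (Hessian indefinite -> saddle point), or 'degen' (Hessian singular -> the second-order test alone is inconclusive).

Compute the Hessian H = grad^2 f:
  H = [[-3, -1], [-1, 3]]
Verify stationarity: grad f(x*) = H x* + g = (0, 0).
Eigenvalues of H: -3.1623, 3.1623.
Eigenvalues have mixed signs, so H is indefinite -> x* is a saddle point.

saddle


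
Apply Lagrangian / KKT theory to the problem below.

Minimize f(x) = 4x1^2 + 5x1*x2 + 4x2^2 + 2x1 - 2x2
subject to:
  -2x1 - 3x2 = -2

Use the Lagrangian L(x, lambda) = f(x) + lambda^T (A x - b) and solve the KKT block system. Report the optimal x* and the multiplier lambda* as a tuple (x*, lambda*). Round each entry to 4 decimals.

Form the Lagrangian:
  L(x, lambda) = (1/2) x^T Q x + c^T x + lambda^T (A x - b)
Stationarity (grad_x L = 0): Q x + c + A^T lambda = 0.
Primal feasibility: A x = b.

This gives the KKT block system:
  [ Q   A^T ] [ x     ]   [-c ]
  [ A    0  ] [ lambda ] = [ b ]

Solving the linear system:
  x*      = (-0.6364, 1.0909)
  lambda* = (1.1818)
  f(x*)   = -0.5455

x* = (-0.6364, 1.0909), lambda* = (1.1818)


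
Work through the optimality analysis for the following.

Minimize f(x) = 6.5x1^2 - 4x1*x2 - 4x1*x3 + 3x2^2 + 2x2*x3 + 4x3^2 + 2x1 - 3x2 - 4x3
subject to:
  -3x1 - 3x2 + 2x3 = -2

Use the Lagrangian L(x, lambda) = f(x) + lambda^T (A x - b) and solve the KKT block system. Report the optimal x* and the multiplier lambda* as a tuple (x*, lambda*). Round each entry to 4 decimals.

Form the Lagrangian:
  L(x, lambda) = (1/2) x^T Q x + c^T x + lambda^T (A x - b)
Stationarity (grad_x L = 0): Q x + c + A^T lambda = 0.
Primal feasibility: A x = b.

This gives the KKT block system:
  [ Q   A^T ] [ x     ]   [-c ]
  [ A    0  ] [ lambda ] = [ b ]

Solving the linear system:
  x*      = (0.2383, 0.6793, 0.3764)
  lambda* = (0.2918)
  f(x*)   = -1.2416

x* = (0.2383, 0.6793, 0.3764), lambda* = (0.2918)


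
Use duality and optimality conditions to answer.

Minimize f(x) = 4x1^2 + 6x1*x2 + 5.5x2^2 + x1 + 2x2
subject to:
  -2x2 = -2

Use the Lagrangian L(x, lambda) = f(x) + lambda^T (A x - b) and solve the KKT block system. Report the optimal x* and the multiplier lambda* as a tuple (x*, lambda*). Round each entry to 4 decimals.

Form the Lagrangian:
  L(x, lambda) = (1/2) x^T Q x + c^T x + lambda^T (A x - b)
Stationarity (grad_x L = 0): Q x + c + A^T lambda = 0.
Primal feasibility: A x = b.

This gives the KKT block system:
  [ Q   A^T ] [ x     ]   [-c ]
  [ A    0  ] [ lambda ] = [ b ]

Solving the linear system:
  x*      = (-0.875, 1)
  lambda* = (3.875)
  f(x*)   = 4.4375

x* = (-0.875, 1), lambda* = (3.875)


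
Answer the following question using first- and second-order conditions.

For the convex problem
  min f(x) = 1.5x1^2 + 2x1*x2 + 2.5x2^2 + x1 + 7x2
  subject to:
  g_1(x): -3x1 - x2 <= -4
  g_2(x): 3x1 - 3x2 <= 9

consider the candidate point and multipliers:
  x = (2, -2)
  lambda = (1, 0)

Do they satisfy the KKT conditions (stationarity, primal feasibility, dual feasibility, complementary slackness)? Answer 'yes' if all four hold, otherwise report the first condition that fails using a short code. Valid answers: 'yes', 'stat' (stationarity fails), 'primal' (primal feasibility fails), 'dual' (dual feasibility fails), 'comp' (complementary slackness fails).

Gradient of f: grad f(x) = Q x + c = (3, 1)
Constraint values g_i(x) = a_i^T x - b_i:
  g_1((2, -2)) = 0
  g_2((2, -2)) = 3
Stationarity residual: grad f(x) + sum_i lambda_i a_i = (0, 0)
  -> stationarity OK
Primal feasibility (all g_i <= 0): FAILS
Dual feasibility (all lambda_i >= 0): OK
Complementary slackness (lambda_i * g_i(x) = 0 for all i): OK

Verdict: the first failing condition is primal_feasibility -> primal.

primal


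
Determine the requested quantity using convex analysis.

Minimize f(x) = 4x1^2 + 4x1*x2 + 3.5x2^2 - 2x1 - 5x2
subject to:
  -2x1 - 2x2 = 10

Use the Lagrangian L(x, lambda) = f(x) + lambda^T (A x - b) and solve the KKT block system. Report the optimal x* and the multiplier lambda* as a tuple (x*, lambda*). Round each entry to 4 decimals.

Form the Lagrangian:
  L(x, lambda) = (1/2) x^T Q x + c^T x + lambda^T (A x - b)
Stationarity (grad_x L = 0): Q x + c + A^T lambda = 0.
Primal feasibility: A x = b.

This gives the KKT block system:
  [ Q   A^T ] [ x     ]   [-c ]
  [ A    0  ] [ lambda ] = [ b ]

Solving the linear system:
  x*      = (-2.5714, -2.4286)
  lambda* = (-16.1429)
  f(x*)   = 89.3571

x* = (-2.5714, -2.4286), lambda* = (-16.1429)


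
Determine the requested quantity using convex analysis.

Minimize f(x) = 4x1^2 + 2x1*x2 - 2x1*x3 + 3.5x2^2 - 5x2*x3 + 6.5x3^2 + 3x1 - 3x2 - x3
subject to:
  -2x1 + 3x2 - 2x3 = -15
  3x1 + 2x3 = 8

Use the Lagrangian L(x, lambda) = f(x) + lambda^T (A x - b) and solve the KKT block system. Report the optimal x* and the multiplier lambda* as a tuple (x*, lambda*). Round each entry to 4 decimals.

Form the Lagrangian:
  L(x, lambda) = (1/2) x^T Q x + c^T x + lambda^T (A x - b)
Stationarity (grad_x L = 0): Q x + c + A^T lambda = 0.
Primal feasibility: A x = b.

This gives the KKT block system:
  [ Q   A^T ] [ x     ]   [-c ]
  [ A    0  ] [ lambda ] = [ b ]

Solving the linear system:
  x*      = (2.4024, -3.1341, 0.3965)
  lambda* = (7.3721, -0.1378)
  f(x*)   = 63.9488

x* = (2.4024, -3.1341, 0.3965), lambda* = (7.3721, -0.1378)


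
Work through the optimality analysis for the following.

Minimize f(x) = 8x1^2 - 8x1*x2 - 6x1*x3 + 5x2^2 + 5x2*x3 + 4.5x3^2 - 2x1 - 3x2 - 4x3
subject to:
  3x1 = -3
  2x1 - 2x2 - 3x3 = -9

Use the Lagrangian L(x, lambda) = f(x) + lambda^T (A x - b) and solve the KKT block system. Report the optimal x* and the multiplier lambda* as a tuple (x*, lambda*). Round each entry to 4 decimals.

Form the Lagrangian:
  L(x, lambda) = (1/2) x^T Q x + c^T x + lambda^T (A x - b)
Stationarity (grad_x L = 0): Q x + c + A^T lambda = 0.
Primal feasibility: A x = b.

This gives the KKT block system:
  [ Q   A^T ] [ x     ]   [-c ]
  [ A    0  ] [ lambda ] = [ b ]

Solving the linear system:
  x*      = (-1, -0.1818, 2.4545)
  lambda* = (5.2727, 7.7273)
  f(x*)   = 39.0455

x* = (-1, -0.1818, 2.4545), lambda* = (5.2727, 7.7273)


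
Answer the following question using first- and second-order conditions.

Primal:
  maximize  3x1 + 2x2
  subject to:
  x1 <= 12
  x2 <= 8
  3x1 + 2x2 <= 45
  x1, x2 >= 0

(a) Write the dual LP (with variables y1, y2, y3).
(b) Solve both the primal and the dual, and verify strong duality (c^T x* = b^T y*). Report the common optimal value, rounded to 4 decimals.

The standard primal-dual pair for 'max c^T x s.t. A x <= b, x >= 0' is:
  Dual:  min b^T y  s.t.  A^T y >= c,  y >= 0.

So the dual LP is:
  minimize  12y1 + 8y2 + 45y3
  subject to:
    y1 + 3y3 >= 3
    y2 + 2y3 >= 2
    y1, y2, y3 >= 0

Solving the primal: x* = (9.6667, 8).
  primal value c^T x* = 45.
Solving the dual: y* = (0, 0, 1).
  dual value b^T y* = 45.
Strong duality: c^T x* = b^T y*. Confirmed.

45


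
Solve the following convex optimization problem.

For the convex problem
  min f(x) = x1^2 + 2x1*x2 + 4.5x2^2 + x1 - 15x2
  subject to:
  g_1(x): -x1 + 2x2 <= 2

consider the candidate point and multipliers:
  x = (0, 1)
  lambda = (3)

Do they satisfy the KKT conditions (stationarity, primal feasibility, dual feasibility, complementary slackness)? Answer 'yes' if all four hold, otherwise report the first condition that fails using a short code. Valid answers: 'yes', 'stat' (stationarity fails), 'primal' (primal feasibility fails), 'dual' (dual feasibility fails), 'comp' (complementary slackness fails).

Gradient of f: grad f(x) = Q x + c = (3, -6)
Constraint values g_i(x) = a_i^T x - b_i:
  g_1((0, 1)) = 0
Stationarity residual: grad f(x) + sum_i lambda_i a_i = (0, 0)
  -> stationarity OK
Primal feasibility (all g_i <= 0): OK
Dual feasibility (all lambda_i >= 0): OK
Complementary slackness (lambda_i * g_i(x) = 0 for all i): OK

Verdict: yes, KKT holds.

yes


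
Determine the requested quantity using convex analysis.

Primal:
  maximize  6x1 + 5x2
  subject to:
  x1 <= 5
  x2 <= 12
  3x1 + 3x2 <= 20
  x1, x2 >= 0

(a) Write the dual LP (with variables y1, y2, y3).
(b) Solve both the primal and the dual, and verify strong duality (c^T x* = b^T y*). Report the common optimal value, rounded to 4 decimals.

The standard primal-dual pair for 'max c^T x s.t. A x <= b, x >= 0' is:
  Dual:  min b^T y  s.t.  A^T y >= c,  y >= 0.

So the dual LP is:
  minimize  5y1 + 12y2 + 20y3
  subject to:
    y1 + 3y3 >= 6
    y2 + 3y3 >= 5
    y1, y2, y3 >= 0

Solving the primal: x* = (5, 1.6667).
  primal value c^T x* = 38.3333.
Solving the dual: y* = (1, 0, 1.6667).
  dual value b^T y* = 38.3333.
Strong duality: c^T x* = b^T y*. Confirmed.

38.3333


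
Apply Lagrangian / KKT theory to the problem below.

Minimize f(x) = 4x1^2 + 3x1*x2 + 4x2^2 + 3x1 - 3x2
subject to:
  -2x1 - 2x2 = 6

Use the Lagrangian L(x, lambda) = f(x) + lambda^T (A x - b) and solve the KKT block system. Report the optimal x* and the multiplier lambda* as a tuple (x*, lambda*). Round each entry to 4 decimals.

Form the Lagrangian:
  L(x, lambda) = (1/2) x^T Q x + c^T x + lambda^T (A x - b)
Stationarity (grad_x L = 0): Q x + c + A^T lambda = 0.
Primal feasibility: A x = b.

This gives the KKT block system:
  [ Q   A^T ] [ x     ]   [-c ]
  [ A    0  ] [ lambda ] = [ b ]

Solving the linear system:
  x*      = (-2.1, -0.9)
  lambda* = (-8.25)
  f(x*)   = 22.95

x* = (-2.1, -0.9), lambda* = (-8.25)


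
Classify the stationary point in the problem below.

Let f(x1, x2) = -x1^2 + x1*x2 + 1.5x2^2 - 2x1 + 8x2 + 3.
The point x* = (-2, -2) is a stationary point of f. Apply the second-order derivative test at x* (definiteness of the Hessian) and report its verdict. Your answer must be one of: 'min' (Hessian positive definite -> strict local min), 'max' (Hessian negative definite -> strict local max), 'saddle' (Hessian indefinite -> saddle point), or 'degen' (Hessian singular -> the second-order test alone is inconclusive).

Compute the Hessian H = grad^2 f:
  H = [[-2, 1], [1, 3]]
Verify stationarity: grad f(x*) = H x* + g = (0, 0).
Eigenvalues of H: -2.1926, 3.1926.
Eigenvalues have mixed signs, so H is indefinite -> x* is a saddle point.

saddle


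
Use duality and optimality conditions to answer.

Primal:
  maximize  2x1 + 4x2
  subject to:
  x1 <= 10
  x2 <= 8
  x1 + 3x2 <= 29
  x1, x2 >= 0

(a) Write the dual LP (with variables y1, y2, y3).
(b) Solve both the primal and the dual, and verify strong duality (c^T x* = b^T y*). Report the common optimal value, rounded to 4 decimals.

The standard primal-dual pair for 'max c^T x s.t. A x <= b, x >= 0' is:
  Dual:  min b^T y  s.t.  A^T y >= c,  y >= 0.

So the dual LP is:
  minimize  10y1 + 8y2 + 29y3
  subject to:
    y1 + y3 >= 2
    y2 + 3y3 >= 4
    y1, y2, y3 >= 0

Solving the primal: x* = (10, 6.3333).
  primal value c^T x* = 45.3333.
Solving the dual: y* = (0.6667, 0, 1.3333).
  dual value b^T y* = 45.3333.
Strong duality: c^T x* = b^T y*. Confirmed.

45.3333


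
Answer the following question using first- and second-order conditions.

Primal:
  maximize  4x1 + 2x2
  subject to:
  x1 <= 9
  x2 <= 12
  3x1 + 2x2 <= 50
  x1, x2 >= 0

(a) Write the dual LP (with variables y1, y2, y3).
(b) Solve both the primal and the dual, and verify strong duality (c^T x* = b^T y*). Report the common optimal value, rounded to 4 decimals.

The standard primal-dual pair for 'max c^T x s.t. A x <= b, x >= 0' is:
  Dual:  min b^T y  s.t.  A^T y >= c,  y >= 0.

So the dual LP is:
  minimize  9y1 + 12y2 + 50y3
  subject to:
    y1 + 3y3 >= 4
    y2 + 2y3 >= 2
    y1, y2, y3 >= 0

Solving the primal: x* = (9, 11.5).
  primal value c^T x* = 59.
Solving the dual: y* = (1, 0, 1).
  dual value b^T y* = 59.
Strong duality: c^T x* = b^T y*. Confirmed.

59


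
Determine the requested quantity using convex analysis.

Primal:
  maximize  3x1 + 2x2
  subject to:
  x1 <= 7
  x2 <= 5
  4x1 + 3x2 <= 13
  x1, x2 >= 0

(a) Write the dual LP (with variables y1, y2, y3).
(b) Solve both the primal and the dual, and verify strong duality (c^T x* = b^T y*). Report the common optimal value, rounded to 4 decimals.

The standard primal-dual pair for 'max c^T x s.t. A x <= b, x >= 0' is:
  Dual:  min b^T y  s.t.  A^T y >= c,  y >= 0.

So the dual LP is:
  minimize  7y1 + 5y2 + 13y3
  subject to:
    y1 + 4y3 >= 3
    y2 + 3y3 >= 2
    y1, y2, y3 >= 0

Solving the primal: x* = (3.25, 0).
  primal value c^T x* = 9.75.
Solving the dual: y* = (0, 0, 0.75).
  dual value b^T y* = 9.75.
Strong duality: c^T x* = b^T y*. Confirmed.

9.75


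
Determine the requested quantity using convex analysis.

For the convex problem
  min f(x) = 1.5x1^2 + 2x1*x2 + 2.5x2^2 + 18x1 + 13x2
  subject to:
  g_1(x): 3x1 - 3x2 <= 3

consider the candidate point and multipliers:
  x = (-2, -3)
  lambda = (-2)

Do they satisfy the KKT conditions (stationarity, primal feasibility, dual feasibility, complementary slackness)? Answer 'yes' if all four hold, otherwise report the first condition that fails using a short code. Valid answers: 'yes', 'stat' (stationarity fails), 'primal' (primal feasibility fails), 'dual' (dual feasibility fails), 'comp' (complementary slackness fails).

Gradient of f: grad f(x) = Q x + c = (6, -6)
Constraint values g_i(x) = a_i^T x - b_i:
  g_1((-2, -3)) = 0
Stationarity residual: grad f(x) + sum_i lambda_i a_i = (0, 0)
  -> stationarity OK
Primal feasibility (all g_i <= 0): OK
Dual feasibility (all lambda_i >= 0): FAILS
Complementary slackness (lambda_i * g_i(x) = 0 for all i): OK

Verdict: the first failing condition is dual_feasibility -> dual.

dual


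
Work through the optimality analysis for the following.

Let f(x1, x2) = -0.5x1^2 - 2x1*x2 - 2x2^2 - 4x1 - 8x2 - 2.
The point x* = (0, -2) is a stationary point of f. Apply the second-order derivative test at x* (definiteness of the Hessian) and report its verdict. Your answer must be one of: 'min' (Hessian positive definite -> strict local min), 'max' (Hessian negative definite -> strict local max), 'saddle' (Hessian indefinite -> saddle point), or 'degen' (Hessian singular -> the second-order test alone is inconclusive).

Compute the Hessian H = grad^2 f:
  H = [[-1, -2], [-2, -4]]
Verify stationarity: grad f(x*) = H x* + g = (0, 0).
Eigenvalues of H: -5, 0.
H has a zero eigenvalue (singular; negative semidefinite but not definite), so H is neither positive definite, negative definite, nor indefinite. The second-order test alone is inconclusive -> degen.
(Indeed, f is constant along the null direction of H through x*, so x* is not a strict local extremum.)

degen


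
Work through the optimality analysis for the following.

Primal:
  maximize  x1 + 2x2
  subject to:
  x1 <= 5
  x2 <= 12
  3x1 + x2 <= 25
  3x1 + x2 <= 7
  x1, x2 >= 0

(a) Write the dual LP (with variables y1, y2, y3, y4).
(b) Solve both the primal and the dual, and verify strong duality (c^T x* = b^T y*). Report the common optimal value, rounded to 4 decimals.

The standard primal-dual pair for 'max c^T x s.t. A x <= b, x >= 0' is:
  Dual:  min b^T y  s.t.  A^T y >= c,  y >= 0.

So the dual LP is:
  minimize  5y1 + 12y2 + 25y3 + 7y4
  subject to:
    y1 + 3y3 + 3y4 >= 1
    y2 + y3 + y4 >= 2
    y1, y2, y3, y4 >= 0

Solving the primal: x* = (0, 7).
  primal value c^T x* = 14.
Solving the dual: y* = (0, 0, 0, 2).
  dual value b^T y* = 14.
Strong duality: c^T x* = b^T y*. Confirmed.

14


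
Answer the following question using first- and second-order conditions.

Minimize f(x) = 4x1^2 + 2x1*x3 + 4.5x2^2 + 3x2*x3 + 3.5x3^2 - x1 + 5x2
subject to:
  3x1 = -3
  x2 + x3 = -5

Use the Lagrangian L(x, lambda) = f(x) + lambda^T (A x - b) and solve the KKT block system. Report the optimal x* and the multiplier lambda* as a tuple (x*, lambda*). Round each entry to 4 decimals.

Form the Lagrangian:
  L(x, lambda) = (1/2) x^T Q x + c^T x + lambda^T (A x - b)
Stationarity (grad_x L = 0): Q x + c + A^T lambda = 0.
Primal feasibility: A x = b.

This gives the KKT block system:
  [ Q   A^T ] [ x     ]   [-c ]
  [ A    0  ] [ lambda ] = [ b ]

Solving the linear system:
  x*      = (-1, -2.7, -2.3)
  lambda* = (4.5333, 26.2)
  f(x*)   = 66.05

x* = (-1, -2.7, -2.3), lambda* = (4.5333, 26.2)


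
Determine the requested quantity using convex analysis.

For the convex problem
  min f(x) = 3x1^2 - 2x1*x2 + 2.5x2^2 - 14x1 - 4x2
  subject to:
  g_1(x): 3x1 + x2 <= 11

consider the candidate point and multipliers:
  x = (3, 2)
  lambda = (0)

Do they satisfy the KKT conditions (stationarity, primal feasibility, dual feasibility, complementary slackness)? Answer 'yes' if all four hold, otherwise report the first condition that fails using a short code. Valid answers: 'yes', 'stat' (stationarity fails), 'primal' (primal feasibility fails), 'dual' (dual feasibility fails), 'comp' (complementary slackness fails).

Gradient of f: grad f(x) = Q x + c = (0, 0)
Constraint values g_i(x) = a_i^T x - b_i:
  g_1((3, 2)) = 0
Stationarity residual: grad f(x) + sum_i lambda_i a_i = (0, 0)
  -> stationarity OK
Primal feasibility (all g_i <= 0): OK
Dual feasibility (all lambda_i >= 0): OK
Complementary slackness (lambda_i * g_i(x) = 0 for all i): OK

Verdict: yes, KKT holds.

yes


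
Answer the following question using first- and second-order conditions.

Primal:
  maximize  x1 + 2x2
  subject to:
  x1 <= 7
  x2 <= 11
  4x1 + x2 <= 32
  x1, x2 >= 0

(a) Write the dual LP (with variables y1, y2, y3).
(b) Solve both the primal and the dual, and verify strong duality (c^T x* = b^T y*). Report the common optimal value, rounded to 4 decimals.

The standard primal-dual pair for 'max c^T x s.t. A x <= b, x >= 0' is:
  Dual:  min b^T y  s.t.  A^T y >= c,  y >= 0.

So the dual LP is:
  minimize  7y1 + 11y2 + 32y3
  subject to:
    y1 + 4y3 >= 1
    y2 + y3 >= 2
    y1, y2, y3 >= 0

Solving the primal: x* = (5.25, 11).
  primal value c^T x* = 27.25.
Solving the dual: y* = (0, 1.75, 0.25).
  dual value b^T y* = 27.25.
Strong duality: c^T x* = b^T y*. Confirmed.

27.25


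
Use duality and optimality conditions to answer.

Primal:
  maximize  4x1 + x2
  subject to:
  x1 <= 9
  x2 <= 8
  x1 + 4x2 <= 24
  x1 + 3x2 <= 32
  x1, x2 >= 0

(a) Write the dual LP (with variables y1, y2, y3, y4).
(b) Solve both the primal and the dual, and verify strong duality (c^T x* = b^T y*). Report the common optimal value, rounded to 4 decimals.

The standard primal-dual pair for 'max c^T x s.t. A x <= b, x >= 0' is:
  Dual:  min b^T y  s.t.  A^T y >= c,  y >= 0.

So the dual LP is:
  minimize  9y1 + 8y2 + 24y3 + 32y4
  subject to:
    y1 + y3 + y4 >= 4
    y2 + 4y3 + 3y4 >= 1
    y1, y2, y3, y4 >= 0

Solving the primal: x* = (9, 3.75).
  primal value c^T x* = 39.75.
Solving the dual: y* = (3.75, 0, 0.25, 0).
  dual value b^T y* = 39.75.
Strong duality: c^T x* = b^T y*. Confirmed.

39.75


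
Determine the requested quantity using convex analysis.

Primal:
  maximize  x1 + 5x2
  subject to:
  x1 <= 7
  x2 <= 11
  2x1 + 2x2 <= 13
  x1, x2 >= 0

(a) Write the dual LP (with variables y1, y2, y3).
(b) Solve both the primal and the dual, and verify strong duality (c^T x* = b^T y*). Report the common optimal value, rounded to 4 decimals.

The standard primal-dual pair for 'max c^T x s.t. A x <= b, x >= 0' is:
  Dual:  min b^T y  s.t.  A^T y >= c,  y >= 0.

So the dual LP is:
  minimize  7y1 + 11y2 + 13y3
  subject to:
    y1 + 2y3 >= 1
    y2 + 2y3 >= 5
    y1, y2, y3 >= 0

Solving the primal: x* = (0, 6.5).
  primal value c^T x* = 32.5.
Solving the dual: y* = (0, 0, 2.5).
  dual value b^T y* = 32.5.
Strong duality: c^T x* = b^T y*. Confirmed.

32.5


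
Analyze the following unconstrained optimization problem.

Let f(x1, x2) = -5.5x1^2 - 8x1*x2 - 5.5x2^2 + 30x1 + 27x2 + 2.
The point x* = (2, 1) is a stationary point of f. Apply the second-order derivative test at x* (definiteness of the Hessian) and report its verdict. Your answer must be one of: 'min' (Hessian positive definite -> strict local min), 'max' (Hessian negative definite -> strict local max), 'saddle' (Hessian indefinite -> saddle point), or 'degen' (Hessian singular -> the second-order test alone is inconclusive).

Compute the Hessian H = grad^2 f:
  H = [[-11, -8], [-8, -11]]
Verify stationarity: grad f(x*) = H x* + g = (0, 0).
Eigenvalues of H: -19, -3.
Both eigenvalues < 0, so H is negative definite -> x* is a strict local max.

max


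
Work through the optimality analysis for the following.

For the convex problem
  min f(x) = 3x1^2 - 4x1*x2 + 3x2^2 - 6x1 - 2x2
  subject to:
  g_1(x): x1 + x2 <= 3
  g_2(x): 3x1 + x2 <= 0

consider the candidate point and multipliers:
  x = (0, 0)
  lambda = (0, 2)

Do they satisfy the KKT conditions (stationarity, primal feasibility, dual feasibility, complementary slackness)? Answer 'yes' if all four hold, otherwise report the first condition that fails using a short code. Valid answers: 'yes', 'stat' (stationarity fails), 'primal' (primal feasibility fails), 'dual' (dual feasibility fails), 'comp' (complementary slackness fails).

Gradient of f: grad f(x) = Q x + c = (-6, -2)
Constraint values g_i(x) = a_i^T x - b_i:
  g_1((0, 0)) = -3
  g_2((0, 0)) = 0
Stationarity residual: grad f(x) + sum_i lambda_i a_i = (0, 0)
  -> stationarity OK
Primal feasibility (all g_i <= 0): OK
Dual feasibility (all lambda_i >= 0): OK
Complementary slackness (lambda_i * g_i(x) = 0 for all i): OK

Verdict: yes, KKT holds.

yes


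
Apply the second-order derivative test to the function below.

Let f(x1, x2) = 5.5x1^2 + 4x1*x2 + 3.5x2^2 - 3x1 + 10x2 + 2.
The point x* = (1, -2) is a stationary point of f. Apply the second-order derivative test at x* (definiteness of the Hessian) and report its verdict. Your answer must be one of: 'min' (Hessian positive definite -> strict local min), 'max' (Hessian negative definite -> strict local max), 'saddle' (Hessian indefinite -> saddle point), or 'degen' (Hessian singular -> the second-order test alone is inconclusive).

Compute the Hessian H = grad^2 f:
  H = [[11, 4], [4, 7]]
Verify stationarity: grad f(x*) = H x* + g = (0, 0).
Eigenvalues of H: 4.5279, 13.4721.
Both eigenvalues > 0, so H is positive definite -> x* is a strict local min.

min


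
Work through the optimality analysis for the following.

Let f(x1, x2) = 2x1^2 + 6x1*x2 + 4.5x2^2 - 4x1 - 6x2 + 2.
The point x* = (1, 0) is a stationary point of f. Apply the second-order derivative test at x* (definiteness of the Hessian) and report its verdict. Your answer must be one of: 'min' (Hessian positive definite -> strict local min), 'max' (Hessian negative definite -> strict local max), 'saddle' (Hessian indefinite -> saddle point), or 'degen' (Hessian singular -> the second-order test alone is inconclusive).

Compute the Hessian H = grad^2 f:
  H = [[4, 6], [6, 9]]
Verify stationarity: grad f(x*) = H x* + g = (0, 0).
Eigenvalues of H: 0, 13.
H has a zero eigenvalue (singular; positive semidefinite but not definite), so H is neither positive definite, negative definite, nor indefinite. The second-order test alone is inconclusive -> degen.
(Indeed, f is constant along the null direction of H through x*, so x* is not a strict local extremum.)

degen


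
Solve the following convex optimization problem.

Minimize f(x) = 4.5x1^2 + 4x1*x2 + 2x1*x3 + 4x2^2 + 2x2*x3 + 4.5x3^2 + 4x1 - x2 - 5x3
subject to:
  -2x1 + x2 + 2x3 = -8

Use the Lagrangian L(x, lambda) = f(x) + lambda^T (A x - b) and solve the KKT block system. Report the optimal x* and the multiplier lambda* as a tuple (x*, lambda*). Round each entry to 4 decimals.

Form the Lagrangian:
  L(x, lambda) = (1/2) x^T Q x + c^T x + lambda^T (A x - b)
Stationarity (grad_x L = 0): Q x + c + A^T lambda = 0.
Primal feasibility: A x = b.

This gives the KKT block system:
  [ Q   A^T ] [ x     ]   [-c ]
  [ A    0  ] [ lambda ] = [ b ]

Solving the linear system:
  x*      = (2.08, -1.52, -1.16)
  lambda* = (7.16)
  f(x*)   = 36.46

x* = (2.08, -1.52, -1.16), lambda* = (7.16)


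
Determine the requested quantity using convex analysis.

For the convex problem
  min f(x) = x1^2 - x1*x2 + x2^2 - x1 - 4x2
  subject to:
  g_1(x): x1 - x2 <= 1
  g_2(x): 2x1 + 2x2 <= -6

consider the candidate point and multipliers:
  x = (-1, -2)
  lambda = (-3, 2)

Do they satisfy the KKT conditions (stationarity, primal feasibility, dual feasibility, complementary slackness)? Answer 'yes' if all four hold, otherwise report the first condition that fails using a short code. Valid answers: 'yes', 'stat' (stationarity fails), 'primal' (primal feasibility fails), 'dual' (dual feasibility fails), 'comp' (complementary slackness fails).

Gradient of f: grad f(x) = Q x + c = (-1, -7)
Constraint values g_i(x) = a_i^T x - b_i:
  g_1((-1, -2)) = 0
  g_2((-1, -2)) = 0
Stationarity residual: grad f(x) + sum_i lambda_i a_i = (0, 0)
  -> stationarity OK
Primal feasibility (all g_i <= 0): OK
Dual feasibility (all lambda_i >= 0): FAILS
Complementary slackness (lambda_i * g_i(x) = 0 for all i): OK

Verdict: the first failing condition is dual_feasibility -> dual.

dual


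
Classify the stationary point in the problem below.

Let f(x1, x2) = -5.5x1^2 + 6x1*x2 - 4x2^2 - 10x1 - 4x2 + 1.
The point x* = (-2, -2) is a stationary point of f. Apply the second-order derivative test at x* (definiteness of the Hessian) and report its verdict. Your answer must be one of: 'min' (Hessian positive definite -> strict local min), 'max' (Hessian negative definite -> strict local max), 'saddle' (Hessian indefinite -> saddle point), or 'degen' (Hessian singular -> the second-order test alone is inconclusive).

Compute the Hessian H = grad^2 f:
  H = [[-11, 6], [6, -8]]
Verify stationarity: grad f(x*) = H x* + g = (0, 0).
Eigenvalues of H: -15.6847, -3.3153.
Both eigenvalues < 0, so H is negative definite -> x* is a strict local max.

max


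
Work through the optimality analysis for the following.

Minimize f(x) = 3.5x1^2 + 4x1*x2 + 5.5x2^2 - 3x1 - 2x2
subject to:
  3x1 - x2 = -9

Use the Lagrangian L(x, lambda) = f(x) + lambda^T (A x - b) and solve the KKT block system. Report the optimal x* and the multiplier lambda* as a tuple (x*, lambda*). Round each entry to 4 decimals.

Form the Lagrangian:
  L(x, lambda) = (1/2) x^T Q x + c^T x + lambda^T (A x - b)
Stationarity (grad_x L = 0): Q x + c + A^T lambda = 0.
Primal feasibility: A x = b.

This gives the KKT block system:
  [ Q   A^T ] [ x     ]   [-c ]
  [ A    0  ] [ lambda ] = [ b ]

Solving the linear system:
  x*      = (-2.4923, 1.5231)
  lambda* = (4.7846)
  f(x*)   = 23.7462

x* = (-2.4923, 1.5231), lambda* = (4.7846)


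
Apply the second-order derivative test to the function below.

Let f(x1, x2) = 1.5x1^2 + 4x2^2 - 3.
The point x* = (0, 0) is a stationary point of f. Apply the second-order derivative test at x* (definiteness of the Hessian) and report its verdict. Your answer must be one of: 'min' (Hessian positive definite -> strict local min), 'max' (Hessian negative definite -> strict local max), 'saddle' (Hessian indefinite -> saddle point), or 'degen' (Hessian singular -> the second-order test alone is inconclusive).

Compute the Hessian H = grad^2 f:
  H = [[3, 0], [0, 8]]
Verify stationarity: grad f(x*) = H x* + g = (0, 0).
Eigenvalues of H: 3, 8.
Both eigenvalues > 0, so H is positive definite -> x* is a strict local min.

min


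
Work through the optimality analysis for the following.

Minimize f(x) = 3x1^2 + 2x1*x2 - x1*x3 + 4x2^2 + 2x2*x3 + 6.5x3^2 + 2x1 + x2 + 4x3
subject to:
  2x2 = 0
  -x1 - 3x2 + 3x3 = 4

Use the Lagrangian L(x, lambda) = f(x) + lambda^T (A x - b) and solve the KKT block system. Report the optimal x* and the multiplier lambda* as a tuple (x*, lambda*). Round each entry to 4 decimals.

Form the Lagrangian:
  L(x, lambda) = (1/2) x^T Q x + c^T x + lambda^T (A x - b)
Stationarity (grad_x L = 0): Q x + c + A^T lambda = 0.
Primal feasibility: A x = b.

This gives the KKT block system:
  [ Q   A^T ] [ x     ]   [-c ]
  [ A    0  ] [ lambda ] = [ b ]

Solving the linear system:
  x*      = (-1.1475, 0, 0.9508)
  lambda* = (-9.0574, -5.8361)
  f(x*)   = 12.4262

x* = (-1.1475, 0, 0.9508), lambda* = (-9.0574, -5.8361)


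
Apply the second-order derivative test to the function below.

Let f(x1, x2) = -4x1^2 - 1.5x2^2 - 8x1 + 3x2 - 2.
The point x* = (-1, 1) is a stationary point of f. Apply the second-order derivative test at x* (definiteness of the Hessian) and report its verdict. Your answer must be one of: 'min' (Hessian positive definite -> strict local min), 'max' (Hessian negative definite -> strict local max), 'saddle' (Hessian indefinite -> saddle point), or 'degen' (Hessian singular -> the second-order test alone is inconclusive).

Compute the Hessian H = grad^2 f:
  H = [[-8, 0], [0, -3]]
Verify stationarity: grad f(x*) = H x* + g = (0, 0).
Eigenvalues of H: -8, -3.
Both eigenvalues < 0, so H is negative definite -> x* is a strict local max.

max


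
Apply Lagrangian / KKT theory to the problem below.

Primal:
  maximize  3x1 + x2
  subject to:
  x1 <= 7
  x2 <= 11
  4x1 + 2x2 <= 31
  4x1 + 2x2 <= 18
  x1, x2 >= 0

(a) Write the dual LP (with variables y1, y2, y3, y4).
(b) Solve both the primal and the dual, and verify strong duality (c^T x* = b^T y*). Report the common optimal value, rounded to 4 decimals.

The standard primal-dual pair for 'max c^T x s.t. A x <= b, x >= 0' is:
  Dual:  min b^T y  s.t.  A^T y >= c,  y >= 0.

So the dual LP is:
  minimize  7y1 + 11y2 + 31y3 + 18y4
  subject to:
    y1 + 4y3 + 4y4 >= 3
    y2 + 2y3 + 2y4 >= 1
    y1, y2, y3, y4 >= 0

Solving the primal: x* = (4.5, 0).
  primal value c^T x* = 13.5.
Solving the dual: y* = (0, 0, 0, 0.75).
  dual value b^T y* = 13.5.
Strong duality: c^T x* = b^T y*. Confirmed.

13.5


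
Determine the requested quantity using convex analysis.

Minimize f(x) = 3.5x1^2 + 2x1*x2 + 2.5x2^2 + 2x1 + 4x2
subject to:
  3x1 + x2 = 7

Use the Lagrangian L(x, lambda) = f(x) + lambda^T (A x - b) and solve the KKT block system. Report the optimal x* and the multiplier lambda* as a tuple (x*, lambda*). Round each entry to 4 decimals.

Form the Lagrangian:
  L(x, lambda) = (1/2) x^T Q x + c^T x + lambda^T (A x - b)
Stationarity (grad_x L = 0): Q x + c + A^T lambda = 0.
Primal feasibility: A x = b.

This gives the KKT block system:
  [ Q   A^T ] [ x     ]   [-c ]
  [ A    0  ] [ lambda ] = [ b ]

Solving the linear system:
  x*      = (2.525, -0.575)
  lambda* = (-6.175)
  f(x*)   = 22.9875

x* = (2.525, -0.575), lambda* = (-6.175)


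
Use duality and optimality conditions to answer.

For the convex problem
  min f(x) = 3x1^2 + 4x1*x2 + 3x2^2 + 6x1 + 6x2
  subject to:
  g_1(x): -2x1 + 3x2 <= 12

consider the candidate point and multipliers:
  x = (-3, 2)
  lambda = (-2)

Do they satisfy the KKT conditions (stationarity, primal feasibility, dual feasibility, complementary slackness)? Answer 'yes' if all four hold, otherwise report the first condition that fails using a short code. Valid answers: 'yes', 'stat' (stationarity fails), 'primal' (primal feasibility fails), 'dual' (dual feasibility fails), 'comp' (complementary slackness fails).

Gradient of f: grad f(x) = Q x + c = (-4, 6)
Constraint values g_i(x) = a_i^T x - b_i:
  g_1((-3, 2)) = 0
Stationarity residual: grad f(x) + sum_i lambda_i a_i = (0, 0)
  -> stationarity OK
Primal feasibility (all g_i <= 0): OK
Dual feasibility (all lambda_i >= 0): FAILS
Complementary slackness (lambda_i * g_i(x) = 0 for all i): OK

Verdict: the first failing condition is dual_feasibility -> dual.

dual


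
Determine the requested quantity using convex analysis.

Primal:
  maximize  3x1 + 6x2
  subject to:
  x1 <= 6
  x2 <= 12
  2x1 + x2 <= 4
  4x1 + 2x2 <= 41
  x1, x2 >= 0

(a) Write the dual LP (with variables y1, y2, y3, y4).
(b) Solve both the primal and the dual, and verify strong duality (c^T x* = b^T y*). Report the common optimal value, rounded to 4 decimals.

The standard primal-dual pair for 'max c^T x s.t. A x <= b, x >= 0' is:
  Dual:  min b^T y  s.t.  A^T y >= c,  y >= 0.

So the dual LP is:
  minimize  6y1 + 12y2 + 4y3 + 41y4
  subject to:
    y1 + 2y3 + 4y4 >= 3
    y2 + y3 + 2y4 >= 6
    y1, y2, y3, y4 >= 0

Solving the primal: x* = (0, 4).
  primal value c^T x* = 24.
Solving the dual: y* = (0, 0, 6, 0).
  dual value b^T y* = 24.
Strong duality: c^T x* = b^T y*. Confirmed.

24


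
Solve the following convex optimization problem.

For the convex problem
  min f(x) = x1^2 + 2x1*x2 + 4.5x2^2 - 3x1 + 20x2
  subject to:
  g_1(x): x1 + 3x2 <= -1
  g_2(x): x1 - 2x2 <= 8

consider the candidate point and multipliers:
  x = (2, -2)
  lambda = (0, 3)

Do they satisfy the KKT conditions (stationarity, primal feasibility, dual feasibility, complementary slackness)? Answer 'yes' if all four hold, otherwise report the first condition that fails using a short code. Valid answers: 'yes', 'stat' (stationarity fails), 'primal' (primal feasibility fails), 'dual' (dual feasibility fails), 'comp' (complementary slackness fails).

Gradient of f: grad f(x) = Q x + c = (-3, 6)
Constraint values g_i(x) = a_i^T x - b_i:
  g_1((2, -2)) = -3
  g_2((2, -2)) = -2
Stationarity residual: grad f(x) + sum_i lambda_i a_i = (0, 0)
  -> stationarity OK
Primal feasibility (all g_i <= 0): OK
Dual feasibility (all lambda_i >= 0): OK
Complementary slackness (lambda_i * g_i(x) = 0 for all i): FAILS

Verdict: the first failing condition is complementary_slackness -> comp.

comp


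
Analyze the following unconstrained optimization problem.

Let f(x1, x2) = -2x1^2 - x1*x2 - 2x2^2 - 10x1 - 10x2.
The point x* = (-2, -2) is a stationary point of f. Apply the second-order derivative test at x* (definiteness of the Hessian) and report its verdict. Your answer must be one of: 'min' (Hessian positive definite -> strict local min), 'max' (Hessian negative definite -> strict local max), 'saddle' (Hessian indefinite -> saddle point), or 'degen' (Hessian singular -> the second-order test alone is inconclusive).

Compute the Hessian H = grad^2 f:
  H = [[-4, -1], [-1, -4]]
Verify stationarity: grad f(x*) = H x* + g = (0, 0).
Eigenvalues of H: -5, -3.
Both eigenvalues < 0, so H is negative definite -> x* is a strict local max.

max


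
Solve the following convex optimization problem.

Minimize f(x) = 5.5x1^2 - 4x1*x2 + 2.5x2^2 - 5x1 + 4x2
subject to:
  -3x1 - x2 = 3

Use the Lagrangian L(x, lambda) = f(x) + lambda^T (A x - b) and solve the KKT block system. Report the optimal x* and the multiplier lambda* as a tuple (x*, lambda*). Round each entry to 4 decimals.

Form the Lagrangian:
  L(x, lambda) = (1/2) x^T Q x + c^T x + lambda^T (A x - b)
Stationarity (grad_x L = 0): Q x + c + A^T lambda = 0.
Primal feasibility: A x = b.

This gives the KKT block system:
  [ Q   A^T ] [ x     ]   [-c ]
  [ A    0  ] [ lambda ] = [ b ]

Solving the linear system:
  x*      = (-0.5, -1.5)
  lambda* = (-1.5)
  f(x*)   = 0.5

x* = (-0.5, -1.5), lambda* = (-1.5)


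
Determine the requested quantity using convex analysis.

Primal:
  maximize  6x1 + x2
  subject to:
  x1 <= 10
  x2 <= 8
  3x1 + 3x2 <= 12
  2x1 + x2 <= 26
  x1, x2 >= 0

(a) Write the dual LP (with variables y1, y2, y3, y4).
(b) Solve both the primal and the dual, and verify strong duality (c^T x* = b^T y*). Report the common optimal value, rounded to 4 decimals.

The standard primal-dual pair for 'max c^T x s.t. A x <= b, x >= 0' is:
  Dual:  min b^T y  s.t.  A^T y >= c,  y >= 0.

So the dual LP is:
  minimize  10y1 + 8y2 + 12y3 + 26y4
  subject to:
    y1 + 3y3 + 2y4 >= 6
    y2 + 3y3 + y4 >= 1
    y1, y2, y3, y4 >= 0

Solving the primal: x* = (4, 0).
  primal value c^T x* = 24.
Solving the dual: y* = (0, 0, 2, 0).
  dual value b^T y* = 24.
Strong duality: c^T x* = b^T y*. Confirmed.

24


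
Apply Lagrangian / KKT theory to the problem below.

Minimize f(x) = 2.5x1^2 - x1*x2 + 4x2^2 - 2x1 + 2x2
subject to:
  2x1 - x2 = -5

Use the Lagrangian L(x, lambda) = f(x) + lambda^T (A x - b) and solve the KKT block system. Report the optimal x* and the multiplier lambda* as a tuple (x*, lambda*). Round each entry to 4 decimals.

Form the Lagrangian:
  L(x, lambda) = (1/2) x^T Q x + c^T x + lambda^T (A x - b)
Stationarity (grad_x L = 0): Q x + c + A^T lambda = 0.
Primal feasibility: A x = b.

This gives the KKT block system:
  [ Q   A^T ] [ x     ]   [-c ]
  [ A    0  ] [ lambda ] = [ b ]

Solving the linear system:
  x*      = (-2.3333, 0.3333)
  lambda* = (7)
  f(x*)   = 20.1667

x* = (-2.3333, 0.3333), lambda* = (7)


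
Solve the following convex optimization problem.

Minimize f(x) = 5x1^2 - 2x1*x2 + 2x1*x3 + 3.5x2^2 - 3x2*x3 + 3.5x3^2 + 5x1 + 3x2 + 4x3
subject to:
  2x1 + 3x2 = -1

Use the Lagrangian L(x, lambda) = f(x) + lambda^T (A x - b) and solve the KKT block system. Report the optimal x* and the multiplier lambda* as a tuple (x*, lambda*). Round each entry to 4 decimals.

Form the Lagrangian:
  L(x, lambda) = (1/2) x^T Q x + c^T x + lambda^T (A x - b)
Stationarity (grad_x L = 0): Q x + c + A^T lambda = 0.
Primal feasibility: A x = b.

This gives the KKT block system:
  [ Q   A^T ] [ x     ]   [-c ]
  [ A    0  ] [ lambda ] = [ b ]

Solving the linear system:
  x*      = (-0.1753, -0.2165, -0.6141)
  lambda* = (-1.2259)
  f(x*)   = -2.6041

x* = (-0.1753, -0.2165, -0.6141), lambda* = (-1.2259)


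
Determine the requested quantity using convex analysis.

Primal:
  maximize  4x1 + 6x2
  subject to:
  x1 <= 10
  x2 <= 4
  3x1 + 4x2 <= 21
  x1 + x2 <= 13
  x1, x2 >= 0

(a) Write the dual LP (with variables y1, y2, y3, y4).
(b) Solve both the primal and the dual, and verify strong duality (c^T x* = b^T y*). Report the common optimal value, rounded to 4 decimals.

The standard primal-dual pair for 'max c^T x s.t. A x <= b, x >= 0' is:
  Dual:  min b^T y  s.t.  A^T y >= c,  y >= 0.

So the dual LP is:
  minimize  10y1 + 4y2 + 21y3 + 13y4
  subject to:
    y1 + 3y3 + y4 >= 4
    y2 + 4y3 + y4 >= 6
    y1, y2, y3, y4 >= 0

Solving the primal: x* = (1.6667, 4).
  primal value c^T x* = 30.6667.
Solving the dual: y* = (0, 0.6667, 1.3333, 0).
  dual value b^T y* = 30.6667.
Strong duality: c^T x* = b^T y*. Confirmed.

30.6667
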